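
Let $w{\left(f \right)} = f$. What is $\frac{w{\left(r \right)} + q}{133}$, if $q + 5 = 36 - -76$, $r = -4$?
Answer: $\frac{103}{133} \approx 0.77444$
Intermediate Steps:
$q = 107$ ($q = -5 + \left(36 - -76\right) = -5 + \left(36 + 76\right) = -5 + 112 = 107$)
$\frac{w{\left(r \right)} + q}{133} = \frac{-4 + 107}{133} = 103 \cdot \frac{1}{133} = \frac{103}{133}$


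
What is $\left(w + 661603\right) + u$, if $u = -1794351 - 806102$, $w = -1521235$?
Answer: $-3460085$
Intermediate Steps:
$u = -2600453$ ($u = -1794351 - 806102 = -2600453$)
$\left(w + 661603\right) + u = \left(-1521235 + 661603\right) - 2600453 = -859632 - 2600453 = -3460085$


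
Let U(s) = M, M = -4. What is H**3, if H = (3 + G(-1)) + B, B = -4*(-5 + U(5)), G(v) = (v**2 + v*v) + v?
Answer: 64000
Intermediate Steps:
U(s) = -4
G(v) = v + 2*v**2 (G(v) = (v**2 + v**2) + v = 2*v**2 + v = v + 2*v**2)
B = 36 (B = -4*(-5 - 4) = -4*(-9) = 36)
H = 40 (H = (3 - (1 + 2*(-1))) + 36 = (3 - (1 - 2)) + 36 = (3 - 1*(-1)) + 36 = (3 + 1) + 36 = 4 + 36 = 40)
H**3 = 40**3 = 64000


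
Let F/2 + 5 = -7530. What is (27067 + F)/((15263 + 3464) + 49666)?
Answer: 11997/68393 ≈ 0.17541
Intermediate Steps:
F = -15070 (F = -10 + 2*(-7530) = -10 - 15060 = -15070)
(27067 + F)/((15263 + 3464) + 49666) = (27067 - 15070)/((15263 + 3464) + 49666) = 11997/(18727 + 49666) = 11997/68393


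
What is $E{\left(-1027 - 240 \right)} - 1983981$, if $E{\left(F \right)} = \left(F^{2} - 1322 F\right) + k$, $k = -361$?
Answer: $1295921$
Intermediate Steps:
$E{\left(F \right)} = -361 + F^{2} - 1322 F$ ($E{\left(F \right)} = \left(F^{2} - 1322 F\right) - 361 = -361 + F^{2} - 1322 F$)
$E{\left(-1027 - 240 \right)} - 1983981 = \left(-361 + \left(-1027 - 240\right)^{2} - 1322 \left(-1027 - 240\right)\right) - 1983981 = \left(-361 + \left(-1267\right)^{2} - -1674974\right) - 1983981 = \left(-361 + 1605289 + 1674974\right) - 1983981 = 3279902 - 1983981 = 1295921$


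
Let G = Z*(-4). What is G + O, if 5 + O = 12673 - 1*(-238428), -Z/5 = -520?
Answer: 240696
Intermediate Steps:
Z = 2600 (Z = -5*(-520) = 2600)
G = -10400 (G = 2600*(-4) = -10400)
O = 251096 (O = -5 + (12673 - 1*(-238428)) = -5 + (12673 + 238428) = -5 + 251101 = 251096)
G + O = -10400 + 251096 = 240696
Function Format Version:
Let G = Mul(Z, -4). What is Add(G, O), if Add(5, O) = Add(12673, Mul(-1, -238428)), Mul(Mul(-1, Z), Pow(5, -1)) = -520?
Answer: 240696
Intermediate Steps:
Z = 2600 (Z = Mul(-5, -520) = 2600)
G = -10400 (G = Mul(2600, -4) = -10400)
O = 251096 (O = Add(-5, Add(12673, Mul(-1, -238428))) = Add(-5, Add(12673, 238428)) = Add(-5, 251101) = 251096)
Add(G, O) = Add(-10400, 251096) = 240696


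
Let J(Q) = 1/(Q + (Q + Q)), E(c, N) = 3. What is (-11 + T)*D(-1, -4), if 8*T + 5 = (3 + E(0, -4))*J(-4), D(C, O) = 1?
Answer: -187/16 ≈ -11.688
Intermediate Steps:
J(Q) = 1/(3*Q) (J(Q) = 1/(Q + 2*Q) = 1/(3*Q))
T = -11/16 (T = -5/8 + ((3 + 3)*((⅓)/(-4)))/8 = -5/8 + (6*((⅓)*(-¼)))/8 = -5/8 + (6*(-1/12))/8 = -5/8 + (⅛)*(-½) = -5/8 - 1/16 = -11/16 ≈ -0.68750)
(-11 + T)*D(-1, -4) = (-11 - 11/16)*1 = -187/16*1 = -187/16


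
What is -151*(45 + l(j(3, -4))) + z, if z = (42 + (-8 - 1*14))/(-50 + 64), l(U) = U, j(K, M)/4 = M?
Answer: -30643/7 ≈ -4377.6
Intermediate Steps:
j(K, M) = 4*M
z = 10/7 (z = (42 + (-8 - 14))/14 = (42 - 22)*(1/14) = 20*(1/14) = 10/7 ≈ 1.4286)
-151*(45 + l(j(3, -4))) + z = -151*(45 + 4*(-4)) + 10/7 = -151*(45 - 16) + 10/7 = -151*29 + 10/7 = -4379 + 10/7 = -30643/7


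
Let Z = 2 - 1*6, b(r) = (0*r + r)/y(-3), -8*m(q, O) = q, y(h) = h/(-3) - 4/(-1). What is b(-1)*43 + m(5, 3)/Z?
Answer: -1351/160 ≈ -8.4438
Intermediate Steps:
y(h) = 4 - h/3 (y(h) = h*(-⅓) - 4*(-1) = -h/3 + 4 = 4 - h/3)
m(q, O) = -q/8
b(r) = r/5 (b(r) = (0*r + r)/(4 - ⅓*(-3)) = (0 + r)/(4 + 1) = r/5)
Z = -4 (Z = 2 - 6 = -4)
b(-1)*43 + m(5, 3)/Z = ((⅕)*(-1))*43 - ⅛*5/(-4) = -⅕*43 - 5/8*(-¼) = -43/5 + 5/32 = -1351/160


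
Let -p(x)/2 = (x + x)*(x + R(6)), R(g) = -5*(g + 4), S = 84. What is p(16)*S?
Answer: 182784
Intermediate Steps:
R(g) = -20 - 5*g (R(g) = -5*(4 + g) = -20 - 5*g)
p(x) = -4*x*(-50 + x) (p(x) = -2*(x + x)*(x + (-20 - 5*6)) = -2*2*x*(x + (-20 - 30)) = -2*2*x*(x - 50) = -2*2*x*(-50 + x) = -4*x*(-50 + x))
p(16)*S = (4*16*(50 - 1*16))*84 = (4*16*(50 - 16))*84 = (4*16*34)*84 = 2176*84 = 182784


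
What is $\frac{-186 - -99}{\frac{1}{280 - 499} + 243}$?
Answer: $- \frac{19053}{53216} \approx -0.35803$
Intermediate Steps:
$\frac{-186 - -99}{\frac{1}{280 - 499} + 243} = \frac{-186 + 99}{\frac{1}{-219} + 243} = - \frac{87}{- \frac{1}{219} + 243} = - \frac{87}{\frac{53216}{219}} = \left(-87\right) \frac{219}{53216} = - \frac{19053}{53216}$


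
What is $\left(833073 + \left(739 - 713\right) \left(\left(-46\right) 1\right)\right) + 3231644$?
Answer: $4063521$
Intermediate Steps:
$\left(833073 + \left(739 - 713\right) \left(\left(-46\right) 1\right)\right) + 3231644 = \left(833073 + 26 \left(-46\right)\right) + 3231644 = \left(833073 - 1196\right) + 3231644 = 831877 + 3231644 = 4063521$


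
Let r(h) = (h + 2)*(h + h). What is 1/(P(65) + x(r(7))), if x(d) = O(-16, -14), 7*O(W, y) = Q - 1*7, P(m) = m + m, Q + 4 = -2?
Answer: 7/897 ≈ 0.0078038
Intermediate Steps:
Q = -6 (Q = -4 - 2 = -6)
P(m) = 2*m
r(h) = 2*h*(2 + h) (r(h) = (2 + h)*(2*h) = 2*h*(2 + h))
O(W, y) = -13/7 (O(W, y) = (-6 - 1*7)/7 = (-6 - 7)/7 = (⅐)*(-13) = -13/7)
x(d) = -13/7
1/(P(65) + x(r(7))) = 1/(2*65 - 13/7) = 1/(130 - 13/7) = 1/(897/7) = 7/897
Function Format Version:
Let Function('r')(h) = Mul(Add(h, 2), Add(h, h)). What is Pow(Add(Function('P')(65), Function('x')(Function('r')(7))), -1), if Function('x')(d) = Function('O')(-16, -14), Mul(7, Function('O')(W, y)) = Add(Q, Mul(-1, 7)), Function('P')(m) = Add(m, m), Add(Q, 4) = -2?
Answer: Rational(7, 897) ≈ 0.0078038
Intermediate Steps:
Q = -6 (Q = Add(-4, -2) = -6)
Function('P')(m) = Mul(2, m)
Function('r')(h) = Mul(2, h, Add(2, h)) (Function('r')(h) = Mul(Add(2, h), Mul(2, h)) = Mul(2, h, Add(2, h)))
Function('O')(W, y) = Rational(-13, 7) (Function('O')(W, y) = Mul(Rational(1, 7), Add(-6, Mul(-1, 7))) = Mul(Rational(1, 7), Add(-6, -7)) = Mul(Rational(1, 7), -13) = Rational(-13, 7))
Function('x')(d) = Rational(-13, 7)
Pow(Add(Function('P')(65), Function('x')(Function('r')(7))), -1) = Pow(Add(Mul(2, 65), Rational(-13, 7)), -1) = Pow(Add(130, Rational(-13, 7)), -1) = Pow(Rational(897, 7), -1) = Rational(7, 897)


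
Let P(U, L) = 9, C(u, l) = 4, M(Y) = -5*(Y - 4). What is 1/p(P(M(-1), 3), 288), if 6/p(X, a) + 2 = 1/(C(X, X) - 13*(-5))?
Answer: -137/414 ≈ -0.33092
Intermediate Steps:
M(Y) = 20 - 5*Y (M(Y) = -5*(-4 + Y) = 20 - 5*Y)
p(X, a) = -414/137 (p(X, a) = 6/(-2 + 1/(4 - 13*(-5))) = 6/(-2 + 1/(4 + 65)) = 6/(-2 + 1/69) = 6/(-137/69) = 6*(-69/137) = -414/137)
1/p(P(M(-1), 3), 288) = 1/(-414/137) = -137/414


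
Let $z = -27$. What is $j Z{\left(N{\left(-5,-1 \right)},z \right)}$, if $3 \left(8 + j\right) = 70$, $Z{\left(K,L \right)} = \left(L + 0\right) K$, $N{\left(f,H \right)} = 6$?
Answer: $-2484$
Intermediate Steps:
$Z{\left(K,L \right)} = K L$ ($Z{\left(K,L \right)} = L K = K L$)
$j = \frac{46}{3}$ ($j = -8 + \frac{1}{3} \cdot 70 = -8 + \frac{70}{3} = \frac{46}{3} \approx 15.333$)
$j Z{\left(N{\left(-5,-1 \right)},z \right)} = \frac{46 \cdot 6 \left(-27\right)}{3} = \frac{46}{3} \left(-162\right) = -2484$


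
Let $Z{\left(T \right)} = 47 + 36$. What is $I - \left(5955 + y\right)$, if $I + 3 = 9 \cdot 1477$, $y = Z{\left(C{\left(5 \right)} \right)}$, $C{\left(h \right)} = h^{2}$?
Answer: $7252$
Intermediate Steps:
$Z{\left(T \right)} = 83$
$y = 83$
$I = 13290$ ($I = -3 + 9 \cdot 1477 = -3 + 13293 = 13290$)
$I - \left(5955 + y\right) = 13290 - 6038 = 7252$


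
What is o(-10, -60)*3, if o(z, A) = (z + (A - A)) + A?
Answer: -210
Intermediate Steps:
o(z, A) = A + z (o(z, A) = (z + 0) + A = z + A = A + z)
o(-10, -60)*3 = (-60 - 10)*3 = -70*3 = -210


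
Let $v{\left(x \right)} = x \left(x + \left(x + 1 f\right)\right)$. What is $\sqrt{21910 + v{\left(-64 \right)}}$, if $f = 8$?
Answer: $\sqrt{29590} \approx 172.02$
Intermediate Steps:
$v{\left(x \right)} = x \left(8 + 2 x\right)$ ($v{\left(x \right)} = x \left(x + \left(x + 1 \cdot 8\right)\right) = x \left(x + \left(x + 8\right)\right) = x \left(x + \left(8 + x\right)\right) = x \left(8 + 2 x\right)$)
$\sqrt{21910 + v{\left(-64 \right)}} = \sqrt{21910 + 2 \left(-64\right) \left(4 - 64\right)} = \sqrt{21910 + 2 \left(-64\right) \left(-60\right)} = \sqrt{21910 + 7680} = \sqrt{29590}$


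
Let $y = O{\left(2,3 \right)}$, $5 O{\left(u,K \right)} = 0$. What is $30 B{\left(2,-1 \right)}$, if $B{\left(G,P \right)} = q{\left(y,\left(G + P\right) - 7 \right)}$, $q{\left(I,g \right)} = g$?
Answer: $-180$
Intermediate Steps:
$O{\left(u,K \right)} = 0$ ($O{\left(u,K \right)} = \frac{1}{5} \cdot 0 = 0$)
$y = 0$
$B{\left(G,P \right)} = -7 + G + P$ ($B{\left(G,P \right)} = \left(G + P\right) - 7 = -7 + G + P$)
$30 B{\left(2,-1 \right)} = 30 \left(-7 + 2 - 1\right) = 30 \left(-6\right) = -180$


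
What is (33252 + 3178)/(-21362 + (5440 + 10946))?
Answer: -18215/2488 ≈ -7.3211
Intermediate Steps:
(33252 + 3178)/(-21362 + (5440 + 10946)) = 36430/(-21362 + 16386) = 36430/(-4976) = 36430*(-1/4976) = -18215/2488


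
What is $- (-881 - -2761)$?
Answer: $-1880$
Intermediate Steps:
$- (-881 - -2761) = - (-881 + 2761) = \left(-1\right) 1880 = -1880$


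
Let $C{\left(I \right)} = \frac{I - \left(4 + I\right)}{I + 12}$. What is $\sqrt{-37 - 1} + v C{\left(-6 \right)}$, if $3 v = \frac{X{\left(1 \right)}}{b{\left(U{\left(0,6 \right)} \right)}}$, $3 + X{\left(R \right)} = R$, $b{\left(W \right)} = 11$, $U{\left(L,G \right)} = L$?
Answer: $\frac{4}{99} + i \sqrt{38} \approx 0.040404 + 6.1644 i$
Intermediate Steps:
$X{\left(R \right)} = -3 + R$
$C{\left(I \right)} = - \frac{4}{12 + I}$
$v = - \frac{2}{33}$ ($v = \frac{\left(-3 + 1\right) \frac{1}{11}}{3} = \frac{\left(-2\right) \frac{1}{11}}{3} = \frac{1}{3} \left(- \frac{2}{11}\right) = - \frac{2}{33} \approx -0.060606$)
$\sqrt{-37 - 1} + v C{\left(-6 \right)} = \sqrt{-37 - 1} - \frac{2 \left(- \frac{4}{12 - 6}\right)}{33} = \sqrt{-38} - \frac{2 \left(- \frac{4}{6}\right)}{33} = i \sqrt{38} - \frac{2 \left(\left(-4\right) \frac{1}{6}\right)}{33} = i \sqrt{38} - - \frac{4}{99} = i \sqrt{38} + \frac{4}{99} = \frac{4}{99} + i \sqrt{38}$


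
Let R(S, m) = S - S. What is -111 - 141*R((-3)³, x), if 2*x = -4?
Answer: -111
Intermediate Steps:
x = -2 (x = (½)*(-4) = -2)
R(S, m) = 0
-111 - 141*R((-3)³, x) = -111 - 141*0 = -111 + 0 = -111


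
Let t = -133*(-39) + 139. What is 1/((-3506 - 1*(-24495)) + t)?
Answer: 1/26315 ≈ 3.8001e-5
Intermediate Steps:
t = 5326 (t = 5187 + 139 = 5326)
1/((-3506 - 1*(-24495)) + t) = 1/((-3506 - 1*(-24495)) + 5326) = 1/((-3506 + 24495) + 5326) = 1/(20989 + 5326) = 1/26315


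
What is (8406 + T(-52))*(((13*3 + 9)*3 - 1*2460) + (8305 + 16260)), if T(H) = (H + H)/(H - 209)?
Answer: 48815863430/261 ≈ 1.8703e+8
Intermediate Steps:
T(H) = 2*H/(-209 + H) (T(H) = (2*H)/(-209 + H) = 2*H/(-209 + H))
(8406 + T(-52))*(((13*3 + 9)*3 - 1*2460) + (8305 + 16260)) = (8406 + 2*(-52)/(-209 - 52))*(((13*3 + 9)*3 - 1*2460) + (8305 + 16260)) = (8406 + 2*(-52)/(-261))*(((39 + 9)*3 - 2460) + 24565) = (8406 + 2*(-52)*(-1/261))*((48*3 - 2460) + 24565) = (8406 + 104/261)*((144 - 2460) + 24565) = 2194070*(-2316 + 24565)/261 = (2194070/261)*22249 = 48815863430/261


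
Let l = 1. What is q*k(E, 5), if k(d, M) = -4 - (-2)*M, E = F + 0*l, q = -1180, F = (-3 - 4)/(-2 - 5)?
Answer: -7080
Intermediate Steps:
F = 1 (F = -7/(-7) = -7*(-⅐) = 1)
E = 1 (E = 1 + 0*1 = 1 + 0 = 1)
k(d, M) = -4 + 2*M
q*k(E, 5) = -1180*(-4 + 2*5) = -1180*(-4 + 10) = -1180*6 = -7080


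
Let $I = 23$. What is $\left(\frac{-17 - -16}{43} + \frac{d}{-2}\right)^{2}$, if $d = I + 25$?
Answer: $\frac{1067089}{1849} \approx 577.12$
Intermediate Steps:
$d = 48$ ($d = 23 + 25 = 48$)
$\left(\frac{-17 - -16}{43} + \frac{d}{-2}\right)^{2} = \left(\frac{-17 - -16}{43} + \frac{48}{-2}\right)^{2} = \left(\left(-17 + 16\right) \frac{1}{43} + 48 \left(- \frac{1}{2}\right)\right)^{2} = \left(\left(-1\right) \frac{1}{43} - 24\right)^{2} = \left(- \frac{1}{43} - 24\right)^{2} = \left(- \frac{1033}{43}\right)^{2} = \frac{1067089}{1849}$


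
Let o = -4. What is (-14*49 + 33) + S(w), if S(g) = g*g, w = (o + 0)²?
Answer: -397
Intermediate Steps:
w = 16 (w = (-4 + 0)² = (-4)² = 16)
S(g) = g²
(-14*49 + 33) + S(w) = (-14*49 + 33) + 16² = (-686 + 33) + 256 = -653 + 256 = -397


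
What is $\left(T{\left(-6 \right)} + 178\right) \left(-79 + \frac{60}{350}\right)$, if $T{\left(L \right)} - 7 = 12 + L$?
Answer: $- \frac{526969}{35} \approx -15056.0$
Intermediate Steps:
$T{\left(L \right)} = 19 + L$ ($T{\left(L \right)} = 7 + \left(12 + L\right) = 19 + L$)
$\left(T{\left(-6 \right)} + 178\right) \left(-79 + \frac{60}{350}\right) = \left(\left(19 - 6\right) + 178\right) \left(-79 + \frac{60}{350}\right) = \left(13 + 178\right) \left(-79 + 60 \cdot \frac{1}{350}\right) = 191 \left(-79 + \frac{6}{35}\right) = 191 \left(- \frac{2759}{35}\right) = - \frac{526969}{35}$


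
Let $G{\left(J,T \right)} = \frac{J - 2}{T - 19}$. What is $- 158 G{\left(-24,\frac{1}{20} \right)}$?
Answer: $- \frac{82160}{379} \approx -216.78$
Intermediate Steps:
$G{\left(J,T \right)} = \frac{-2 + J}{-19 + T}$
$- 158 G{\left(-24,\frac{1}{20} \right)} = - 158 \frac{-2 - 24}{-19 + \frac{1}{20}} = - 158 \frac{1}{-19 + \frac{1}{20}} \left(-26\right) = - 158 \frac{1}{- \frac{379}{20}} \left(-26\right) = - 158 \left(\left(- \frac{20}{379}\right) \left(-26\right)\right) = \left(-158\right) \frac{520}{379} = - \frac{82160}{379}$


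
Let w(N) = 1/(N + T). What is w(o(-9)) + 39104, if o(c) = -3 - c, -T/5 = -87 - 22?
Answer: 21546305/551 ≈ 39104.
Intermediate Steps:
T = 545 (T = -5*(-87 - 22) = -5*(-109) = 545)
w(N) = 1/(545 + N) (w(N) = 1/(N + 545) = 1/(545 + N))
w(o(-9)) + 39104 = 1/(545 + (-3 - 1*(-9))) + 39104 = 1/(545 + (-3 + 9)) + 39104 = 1/(545 + 6) + 39104 = 1/551 + 39104 = 21546305/551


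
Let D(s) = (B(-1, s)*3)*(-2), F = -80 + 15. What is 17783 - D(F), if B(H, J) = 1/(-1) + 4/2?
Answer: 17789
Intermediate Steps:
F = -65
B(H, J) = 1 (B(H, J) = 1*(-1) + 4*(½) = -1 + 2 = 1)
D(s) = -6 (D(s) = (1*3)*(-2) = 3*(-2) = -6)
17783 - D(F) = 17783 - 1*(-6) = 17783 + 6 = 17789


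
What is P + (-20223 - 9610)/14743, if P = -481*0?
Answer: -29833/14743 ≈ -2.0235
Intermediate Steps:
P = 0
P + (-20223 - 9610)/14743 = 0 + (-20223 - 9610)/14743 = 0 - 29833*1/14743 = 0 - 29833/14743 = -29833/14743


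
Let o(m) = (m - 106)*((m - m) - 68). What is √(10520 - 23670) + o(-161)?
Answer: 18156 + 5*I*√526 ≈ 18156.0 + 114.67*I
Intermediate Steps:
o(m) = 7208 - 68*m (o(m) = (-106 + m)*(0 - 68) = (-106 + m)*(-68) = 7208 - 68*m)
√(10520 - 23670) + o(-161) = √(10520 - 23670) + (7208 - 68*(-161)) = √(-13150) + (7208 + 10948) = 5*I*√526 + 18156 = 18156 + 5*I*√526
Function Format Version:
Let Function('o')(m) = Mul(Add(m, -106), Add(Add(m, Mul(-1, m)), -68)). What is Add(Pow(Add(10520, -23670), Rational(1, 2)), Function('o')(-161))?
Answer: Add(18156, Mul(5, I, Pow(526, Rational(1, 2)))) ≈ Add(18156., Mul(114.67, I))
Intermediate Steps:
Function('o')(m) = Add(7208, Mul(-68, m)) (Function('o')(m) = Mul(Add(-106, m), Add(0, -68)) = Mul(Add(-106, m), -68) = Add(7208, Mul(-68, m)))
Add(Pow(Add(10520, -23670), Rational(1, 2)), Function('o')(-161)) = Add(Pow(Add(10520, -23670), Rational(1, 2)), Add(7208, Mul(-68, -161))) = Add(Pow(-13150, Rational(1, 2)), Add(7208, 10948)) = Add(Mul(5, I, Pow(526, Rational(1, 2))), 18156) = Add(18156, Mul(5, I, Pow(526, Rational(1, 2))))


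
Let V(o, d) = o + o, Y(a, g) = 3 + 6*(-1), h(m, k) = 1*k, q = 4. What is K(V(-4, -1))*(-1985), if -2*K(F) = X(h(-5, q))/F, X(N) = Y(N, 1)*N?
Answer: 5955/4 ≈ 1488.8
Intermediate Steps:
h(m, k) = k
Y(a, g) = -3 (Y(a, g) = 3 - 6 = -3)
X(N) = -3*N
V(o, d) = 2*o
K(F) = 6/F (K(F) = -(-3*4)/(2*F) = -(-6)/F = 6/F)
K(V(-4, -1))*(-1985) = (6/((2*(-4))))*(-1985) = (6/(-8))*(-1985) = (6*(-1/8))*(-1985) = -3/4*(-1985) = 5955/4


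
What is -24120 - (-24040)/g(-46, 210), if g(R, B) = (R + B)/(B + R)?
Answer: -80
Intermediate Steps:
g(R, B) = 1 (g(R, B) = (B + R)/(B + R) = 1)
-24120 - (-24040)/g(-46, 210) = -24120 - (-24040)/1 = -24120 - (-24040) = -24120 - 1*(-24040) = -24120 + 24040 = -80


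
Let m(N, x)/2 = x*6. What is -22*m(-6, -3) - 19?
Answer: 773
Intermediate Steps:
m(N, x) = 12*x (m(N, x) = 2*(x*6) = 2*(6*x) = 12*x)
-22*m(-6, -3) - 19 = -264*(-3) - 19 = -22*(-36) - 19 = 792 - 19 = 773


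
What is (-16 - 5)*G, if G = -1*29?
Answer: 609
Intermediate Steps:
G = -29
(-16 - 5)*G = (-16 - 5)*(-29) = -21*(-29) = 609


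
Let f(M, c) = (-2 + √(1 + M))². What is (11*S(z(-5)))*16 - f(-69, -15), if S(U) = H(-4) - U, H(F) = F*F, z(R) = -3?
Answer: 3408 + 8*I*√17 ≈ 3408.0 + 32.985*I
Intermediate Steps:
H(F) = F²
S(U) = 16 - U (S(U) = (-4)² - U = 16 - U)
(11*S(z(-5)))*16 - f(-69, -15) = (11*(16 - 1*(-3)))*16 - (-2 + √(1 - 69))² = (11*(16 + 3))*16 - (-2 + √(-68))² = (11*19)*16 - (-2 + 2*I*√17)² = 209*16 - (-2 + 2*I*√17)² = 3344 - (-2 + 2*I*√17)²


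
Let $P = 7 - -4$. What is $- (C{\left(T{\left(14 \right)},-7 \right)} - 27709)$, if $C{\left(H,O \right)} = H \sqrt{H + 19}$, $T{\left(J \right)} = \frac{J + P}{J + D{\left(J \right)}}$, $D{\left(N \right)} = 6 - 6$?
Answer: $27709 - \frac{25 \sqrt{4074}}{196} \approx 27701.0$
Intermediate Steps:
$P = 11$ ($P = 7 + 4 = 11$)
$D{\left(N \right)} = 0$ ($D{\left(N \right)} = 6 - 6 = 0$)
$T{\left(J \right)} = \frac{11 + J}{J}$ ($T{\left(J \right)} = \frac{J + 11}{J + 0} = \frac{11 + J}{J}$)
$C{\left(H,O \right)} = H \sqrt{19 + H}$
$- (C{\left(T{\left(14 \right)},-7 \right)} - 27709) = - (\frac{11 + 14}{14} \sqrt{19 + \frac{11 + 14}{14}} - 27709) = - (\frac{1}{14} \cdot 25 \sqrt{19 + \frac{1}{14} \cdot 25} - 27709) = - (\frac{25 \sqrt{19 + \frac{25}{14}}}{14} - 27709) = - (\frac{25 \sqrt{\frac{291}{14}}}{14} - 27709) = - (\frac{25 \frac{\sqrt{4074}}{14}}{14} - 27709) = - (\frac{25 \sqrt{4074}}{196} - 27709) = - (-27709 + \frac{25 \sqrt{4074}}{196}) = 27709 - \frac{25 \sqrt{4074}}{196}$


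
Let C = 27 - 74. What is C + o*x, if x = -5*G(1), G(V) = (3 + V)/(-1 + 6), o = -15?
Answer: 13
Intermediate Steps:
G(V) = ⅗ + V/5 (G(V) = (3 + V)/5 = (3 + V)*(⅕) = ⅗ + V/5)
C = -47
x = -4 (x = -5*(⅗ + (⅕)*1) = -5*(⅗ + ⅕) = -5*⅘ = -4)
C + o*x = -47 - 15*(-4) = -47 + 60 = 13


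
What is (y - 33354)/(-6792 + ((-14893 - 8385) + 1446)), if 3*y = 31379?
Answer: 68683/85872 ≈ 0.79983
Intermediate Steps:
y = 31379/3 (y = (⅓)*31379 = 31379/3 ≈ 10460.)
(y - 33354)/(-6792 + ((-14893 - 8385) + 1446)) = (31379/3 - 33354)/(-6792 + ((-14893 - 8385) + 1446)) = -68683/(3*(-6792 + (-23278 + 1446))) = -68683/(3*(-6792 - 21832)) = -68683/3/(-28624) = -68683/3*(-1/28624) = 68683/85872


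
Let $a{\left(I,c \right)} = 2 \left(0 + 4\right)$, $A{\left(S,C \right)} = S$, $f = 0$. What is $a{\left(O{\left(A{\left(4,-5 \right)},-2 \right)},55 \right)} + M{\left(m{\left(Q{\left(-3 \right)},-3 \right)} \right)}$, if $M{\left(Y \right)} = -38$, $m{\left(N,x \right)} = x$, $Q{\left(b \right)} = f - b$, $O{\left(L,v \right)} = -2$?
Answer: $-30$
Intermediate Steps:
$Q{\left(b \right)} = - b$ ($Q{\left(b \right)} = 0 - b = - b$)
$a{\left(I,c \right)} = 8$ ($a{\left(I,c \right)} = 2 \cdot 4 = 8$)
$a{\left(O{\left(A{\left(4,-5 \right)},-2 \right)},55 \right)} + M{\left(m{\left(Q{\left(-3 \right)},-3 \right)} \right)} = 8 - 38 = -30$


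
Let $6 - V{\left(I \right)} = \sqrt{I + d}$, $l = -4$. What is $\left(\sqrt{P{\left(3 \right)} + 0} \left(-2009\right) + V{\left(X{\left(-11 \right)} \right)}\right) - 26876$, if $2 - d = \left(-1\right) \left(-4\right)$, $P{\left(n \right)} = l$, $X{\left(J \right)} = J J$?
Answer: $-26870 - \sqrt{119} - 4018 i \approx -26881.0 - 4018.0 i$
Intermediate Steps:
$X{\left(J \right)} = J^{2}$
$P{\left(n \right)} = -4$
$d = -2$ ($d = 2 - \left(-1\right) \left(-4\right) = 2 - 4 = -2$)
$V{\left(I \right)} = 6 - \sqrt{-2 + I}$ ($V{\left(I \right)} = 6 - \sqrt{I - 2} = 6 - \sqrt{-2 + I}$)
$\left(\sqrt{P{\left(3 \right)} + 0} \left(-2009\right) + V{\left(X{\left(-11 \right)} \right)}\right) - 26876 = \left(\sqrt{-4 + 0} \left(-2009\right) + \left(6 - \sqrt{-2 + \left(-11\right)^{2}}\right)\right) - 26876 = \left(\sqrt{-4} \left(-2009\right) + \left(6 - \sqrt{-2 + 121}\right)\right) - 26876 = \left(2 i \left(-2009\right) + \left(6 - \sqrt{119}\right)\right) - 26876 = \left(- 4018 i + \left(6 - \sqrt{119}\right)\right) - 26876 = \left(6 - \sqrt{119} - 4018 i\right) - 26876 = -26870 - \sqrt{119} - 4018 i$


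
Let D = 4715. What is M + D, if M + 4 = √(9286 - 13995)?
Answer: 4711 + I*√4709 ≈ 4711.0 + 68.622*I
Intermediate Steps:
M = -4 + I*√4709 (M = -4 + √(9286 - 13995) = -4 + √(-4709) = -4 + I*√4709 ≈ -4.0 + 68.622*I)
M + D = (-4 + I*√4709) + 4715 = 4711 + I*√4709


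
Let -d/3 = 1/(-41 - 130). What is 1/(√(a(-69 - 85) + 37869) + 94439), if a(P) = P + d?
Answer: 5383023/508365159341 - 2*√30634023/508365159341 ≈ 1.0567e-5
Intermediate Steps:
d = 1/57 (d = -3/(-41 - 130) = -3/(-171) = -3*(-1/171) = 1/57 ≈ 0.017544)
a(P) = 1/57 + P (a(P) = P + 1/57 = 1/57 + P)
1/(√(a(-69 - 85) + 37869) + 94439) = 1/(√((1/57 + (-69 - 85)) + 37869) + 94439) = 1/(√((1/57 - 154) + 37869) + 94439) = 1/(√(-8777/57 + 37869) + 94439) = 1/(√(2149756/57) + 94439) = 1/(2*√30634023/57 + 94439) = 1/(94439 + 2*√30634023/57)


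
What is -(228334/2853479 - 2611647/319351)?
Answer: 7379361178679/911261372129 ≈ 8.0980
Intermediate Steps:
-(228334/2853479 - 2611647/319351) = -1*(-7379361178679/911261372129) = 7379361178679/911261372129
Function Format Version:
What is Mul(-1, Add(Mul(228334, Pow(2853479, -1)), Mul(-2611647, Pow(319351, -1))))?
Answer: Rational(7379361178679, 911261372129) ≈ 8.0980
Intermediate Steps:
Mul(-1, Add(Mul(228334, Pow(2853479, -1)), Mul(-2611647, Pow(319351, -1)))) = Mul(-1, Add(Mul(228334, Rational(1, 2853479)), Mul(-2611647, Rational(1, 319351)))) = Mul(-1, Add(Rational(228334, 2853479), Rational(-2611647, 319351))) = Mul(-1, Rational(-7379361178679, 911261372129)) = Rational(7379361178679, 911261372129)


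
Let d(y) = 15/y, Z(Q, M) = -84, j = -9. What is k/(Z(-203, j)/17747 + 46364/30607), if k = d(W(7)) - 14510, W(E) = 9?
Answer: -4728403044445/492150552 ≈ -9607.6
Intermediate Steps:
k = -43525/3 (k = 15/9 - 14510 = 15*(⅑) - 14510 = 5/3 - 14510 = -43525/3 ≈ -14508.)
k/(Z(-203, j)/17747 + 46364/30607) = -43525/(3*(-84/17747 + 46364/30607)) = -43525/(3*820250920/543182429) = -43525/3*543182429/820250920 = -4728403044445/492150552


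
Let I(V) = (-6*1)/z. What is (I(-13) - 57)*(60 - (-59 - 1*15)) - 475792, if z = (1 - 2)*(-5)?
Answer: -2417954/5 ≈ -4.8359e+5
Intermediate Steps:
z = 5 (z = -1*(-5) = 5)
I(V) = -6/5 (I(V) = -6*1/5 = -6/5)
(I(-13) - 57)*(60 - (-59 - 1*15)) - 475792 = (-6/5 - 57)*(60 - (-59 - 1*15)) - 475792 = -291*(60 - (-59 - 15))/5 - 475792 = -291*(60 - 1*(-74))/5 - 475792 = -291*(60 + 74)/5 - 475792 = -291/5*134 - 475792 = -38994/5 - 475792 = -2417954/5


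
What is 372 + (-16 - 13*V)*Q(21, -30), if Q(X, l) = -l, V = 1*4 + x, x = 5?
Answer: -3618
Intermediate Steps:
V = 9 (V = 1*4 + 5 = 4 + 5 = 9)
372 + (-16 - 13*V)*Q(21, -30) = 372 + (-16 - 13*9)*(-1*(-30)) = 372 + (-16 - 117)*30 = 372 - 133*30 = 372 - 3990 = -3618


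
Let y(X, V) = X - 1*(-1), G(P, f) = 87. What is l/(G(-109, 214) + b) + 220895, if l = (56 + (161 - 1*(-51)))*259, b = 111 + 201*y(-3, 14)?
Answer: 11248292/51 ≈ 2.2055e+5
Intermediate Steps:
y(X, V) = 1 + X (y(X, V) = X + 1 = 1 + X)
b = -291 (b = 111 + 201*(1 - 3) = 111 + 201*(-2) = 111 - 402 = -291)
l = 69412 (l = (56 + (161 + 51))*259 = (56 + 212)*259 = 268*259 = 69412)
l/(G(-109, 214) + b) + 220895 = 69412/(87 - 291) + 220895 = 69412/(-204) + 220895 = 69412*(-1/204) + 220895 = -17353/51 + 220895 = 11248292/51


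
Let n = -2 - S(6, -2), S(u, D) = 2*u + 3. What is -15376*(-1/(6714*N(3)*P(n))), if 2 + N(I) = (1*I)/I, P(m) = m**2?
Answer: -7688/970173 ≈ -0.0079244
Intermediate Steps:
S(u, D) = 3 + 2*u
n = -17 (n = -2 - (3 + 2*6) = -2 - (3 + 12) = -2 - 1*15 = -2 - 15 = -17)
N(I) = -1 (N(I) = -2 + (1*I)/I = -2 + I/I = -2 + 1 = -1)
-15376*(-1/(6714*N(3)*P(n))) = -15376/(-1*(-17)**2*(-6714)) = -15376/(-1*289*(-6714)) = -15376/((-289*(-6714))) = -15376/1940346 = -15376*1/1940346 = -7688/970173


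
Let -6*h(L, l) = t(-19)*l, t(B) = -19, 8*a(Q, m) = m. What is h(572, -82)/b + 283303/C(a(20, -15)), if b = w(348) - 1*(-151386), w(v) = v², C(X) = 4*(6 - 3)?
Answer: 38598615677/1634940 ≈ 23609.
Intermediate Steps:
a(Q, m) = m/8
C(X) = 12 (C(X) = 4*3 = 12)
b = 272490 (b = 348² - 1*(-151386) = 121104 + 151386 = 272490)
h(L, l) = 19*l/6 (h(L, l) = -(-19)*l/6 = 19*l/6)
h(572, -82)/b + 283303/C(a(20, -15)) = ((19/6)*(-82))/272490 + 283303/12 = -779/3*1/272490 + 283303*(1/12) = -779/817470 + 283303/12 = 38598615677/1634940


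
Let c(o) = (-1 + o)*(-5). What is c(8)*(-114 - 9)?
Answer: 4305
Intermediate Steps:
c(o) = 5 - 5*o
c(8)*(-114 - 9) = (5 - 5*8)*(-114 - 9) = (5 - 40)*(-123) = -35*(-123) = 4305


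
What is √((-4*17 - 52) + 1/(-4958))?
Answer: I*√2949816638/4958 ≈ 10.954*I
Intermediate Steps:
√((-4*17 - 52) + 1/(-4958)) = √((-68 - 52) - 1/4958) = √(-120 - 1/4958) = √(-594961/4958) = I*√2949816638/4958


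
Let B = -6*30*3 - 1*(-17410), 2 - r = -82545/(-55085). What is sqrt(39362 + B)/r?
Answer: 66102*sqrt(1562)/5525 ≈ 472.85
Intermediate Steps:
r = 5525/11017 (r = 2 - (-82545)/(-55085) = 2 - (-82545)*(-1)/55085 = 2 - 1*16509/11017 = 2 - 16509/11017 = 5525/11017 ≈ 0.50150)
B = 16870 (B = -180*3 + 17410 = -540 + 17410 = 16870)
sqrt(39362 + B)/r = sqrt(39362 + 16870)/(5525/11017) = sqrt(56232)*(11017/5525) = (6*sqrt(1562))*(11017/5525) = 66102*sqrt(1562)/5525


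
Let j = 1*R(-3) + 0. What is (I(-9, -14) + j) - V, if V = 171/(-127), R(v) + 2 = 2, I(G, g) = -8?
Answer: -845/127 ≈ -6.6535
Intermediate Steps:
R(v) = 0 (R(v) = -2 + 2 = 0)
V = -171/127 (V = 171*(-1/127) = -171/127 ≈ -1.3465)
j = 0 (j = 1*0 + 0 = 0 + 0 = 0)
(I(-9, -14) + j) - V = (-8 + 0) - 1*(-171/127) = -8 + 171/127 = -845/127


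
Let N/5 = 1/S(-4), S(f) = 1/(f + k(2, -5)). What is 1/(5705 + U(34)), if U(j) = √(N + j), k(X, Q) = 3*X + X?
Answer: 5705/32546971 - 3*√6/32546971 ≈ 0.00017506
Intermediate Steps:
k(X, Q) = 4*X
S(f) = 1/(8 + f) (S(f) = 1/(f + 4*2) = 1/(f + 8) = 1/(8 + f))
N = 20 (N = 5/(1/(8 - 4)) = 5/(1/4) = 5/(¼) = 5*4 = 20)
U(j) = √(20 + j)
1/(5705 + U(34)) = 1/(5705 + √(20 + 34)) = 1/(5705 + √54) = 1/(5705 + 3*√6)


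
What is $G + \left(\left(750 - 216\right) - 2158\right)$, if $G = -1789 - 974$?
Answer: $-4387$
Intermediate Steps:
$G = -2763$
$G + \left(\left(750 - 216\right) - 2158\right) = -2763 + \left(\left(750 - 216\right) - 2158\right) = -2763 + \left(534 - 2158\right) = -2763 - 1624 = -4387$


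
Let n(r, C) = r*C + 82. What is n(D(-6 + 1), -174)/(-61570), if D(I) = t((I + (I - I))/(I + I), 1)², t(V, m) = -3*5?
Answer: 19534/30785 ≈ 0.63453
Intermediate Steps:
t(V, m) = -15
D(I) = 225 (D(I) = (-15)² = 225)
n(r, C) = 82 + C*r (n(r, C) = C*r + 82 = 82 + C*r)
n(D(-6 + 1), -174)/(-61570) = (82 - 174*225)/(-61570) = (82 - 39150)*(-1/61570) = -39068*(-1/61570) = 19534/30785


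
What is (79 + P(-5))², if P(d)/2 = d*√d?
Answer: 5741 - 1580*I*√5 ≈ 5741.0 - 3533.0*I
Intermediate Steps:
P(d) = 2*d^(3/2) (P(d) = 2*(d*√d) = 2*d^(3/2))
(79 + P(-5))² = (79 + 2*(-5)^(3/2))² = (79 + 2*(-5*I*√5))² = (79 - 10*I*√5)²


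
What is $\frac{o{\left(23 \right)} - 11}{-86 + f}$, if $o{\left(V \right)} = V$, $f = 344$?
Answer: $\frac{2}{43} \approx 0.046512$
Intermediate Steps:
$\frac{o{\left(23 \right)} - 11}{-86 + f} = \frac{23 - 11}{-86 + 344} = \frac{12}{258} = 12 \cdot \frac{1}{258} = \frac{2}{43}$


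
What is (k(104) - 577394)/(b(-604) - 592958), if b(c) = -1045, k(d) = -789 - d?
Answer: 578287/594003 ≈ 0.97354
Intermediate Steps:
(k(104) - 577394)/(b(-604) - 592958) = ((-789 - 1*104) - 577394)/(-1045 - 592958) = ((-789 - 104) - 577394)/(-594003) = (-893 - 577394)*(-1/594003) = -578287*(-1/594003) = 578287/594003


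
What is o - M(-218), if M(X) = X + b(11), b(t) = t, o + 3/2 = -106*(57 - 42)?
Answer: -2769/2 ≈ -1384.5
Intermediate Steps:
o = -3183/2 (o = -3/2 - 106*(57 - 42) = -3/2 - 106*15 = -3/2 - 1590 = -3183/2 ≈ -1591.5)
M(X) = 11 + X (M(X) = X + 11 = 11 + X)
o - M(-218) = -3183/2 - (11 - 218) = -3183/2 - 1*(-207) = -3183/2 + 207 = -2769/2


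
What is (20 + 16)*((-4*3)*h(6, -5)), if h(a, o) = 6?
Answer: -2592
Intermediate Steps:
(20 + 16)*((-4*3)*h(6, -5)) = (20 + 16)*(-4*3*6) = 36*(-12*6) = 36*(-72) = -2592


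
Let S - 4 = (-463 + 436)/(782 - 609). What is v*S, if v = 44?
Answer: 29260/173 ≈ 169.13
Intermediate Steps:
S = 665/173 (S = 4 + (-463 + 436)/(782 - 609) = 4 - 27/173 = 665/173 ≈ 3.8439)
v*S = 44*(665/173) = 29260/173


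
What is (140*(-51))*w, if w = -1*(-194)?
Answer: -1385160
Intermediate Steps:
w = 194
(140*(-51))*w = (140*(-51))*194 = -7140*194 = -1385160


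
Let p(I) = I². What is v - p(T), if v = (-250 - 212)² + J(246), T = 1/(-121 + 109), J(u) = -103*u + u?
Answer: 27122687/144 ≈ 1.8835e+5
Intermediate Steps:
J(u) = -102*u
T = -1/12 (T = 1/(-12) = -1/12 ≈ -0.083333)
v = 188352 (v = (-250 - 212)² - 102*246 = (-462)² - 25092 = 213444 - 25092 = 188352)
v - p(T) = 188352 - (-1/12)² = 188352 - 1*1/144 = 188352 - 1/144 = 27122687/144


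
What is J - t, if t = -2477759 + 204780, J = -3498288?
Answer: -1225309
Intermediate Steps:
t = -2272979
J - t = -3498288 - 1*(-2272979) = -3498288 + 2272979 = -1225309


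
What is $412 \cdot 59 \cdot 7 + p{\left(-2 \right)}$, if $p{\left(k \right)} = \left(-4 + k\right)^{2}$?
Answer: $170192$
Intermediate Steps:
$412 \cdot 59 \cdot 7 + p{\left(-2 \right)} = 412 \cdot 59 \cdot 7 + \left(-4 - 2\right)^{2} = 412 \cdot 413 + \left(-6\right)^{2} = 170156 + 36 = 170192$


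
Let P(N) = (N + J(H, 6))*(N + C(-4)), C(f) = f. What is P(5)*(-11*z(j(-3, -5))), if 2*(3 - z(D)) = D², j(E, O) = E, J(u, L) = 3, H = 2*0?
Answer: 132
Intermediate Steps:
H = 0
z(D) = 3 - D²/2
P(N) = (-4 + N)*(3 + N) (P(N) = (N + 3)*(N - 4) = (3 + N)*(-4 + N) = (-4 + N)*(3 + N))
P(5)*(-11*z(j(-3, -5))) = (-12 + 5² - 1*5)*(-11*(3 - ½*(-3)²)) = (-12 + 25 - 5)*(-11*(3 - ½*9)) = 8*(-11*(3 - 9/2)) = 8*(-11*(-3/2)) = 8*(33/2) = 132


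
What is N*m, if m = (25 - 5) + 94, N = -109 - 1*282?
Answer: -44574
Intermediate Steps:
N = -391 (N = -109 - 282 = -391)
m = 114 (m = 20 + 94 = 114)
N*m = -391*114 = -44574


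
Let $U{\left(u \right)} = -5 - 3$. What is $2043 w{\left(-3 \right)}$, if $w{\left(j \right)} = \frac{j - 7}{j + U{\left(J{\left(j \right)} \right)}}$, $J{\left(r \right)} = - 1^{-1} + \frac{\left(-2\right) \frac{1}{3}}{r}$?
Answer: $\frac{20430}{11} \approx 1857.3$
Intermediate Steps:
$J{\left(r \right)} = -1 - \frac{2}{3 r}$ ($J{\left(r \right)} = \left(-1\right) 1 + \frac{\left(-2\right) \frac{1}{3}}{r} = -1 - \frac{2}{3 r}$)
$U{\left(u \right)} = -8$ ($U{\left(u \right)} = -5 - 3 = -8$)
$w{\left(j \right)} = \frac{-7 + j}{-8 + j}$ ($w{\left(j \right)} = \frac{j - 7}{j - 8} = \frac{-7 + j}{-8 + j}$)
$2043 w{\left(-3 \right)} = 2043 \frac{-7 - 3}{-8 - 3} = 2043 \frac{1}{-11} \left(-10\right) = 2043 \left(\left(- \frac{1}{11}\right) \left(-10\right)\right) = 2043 \cdot \frac{10}{11} = \frac{20430}{11}$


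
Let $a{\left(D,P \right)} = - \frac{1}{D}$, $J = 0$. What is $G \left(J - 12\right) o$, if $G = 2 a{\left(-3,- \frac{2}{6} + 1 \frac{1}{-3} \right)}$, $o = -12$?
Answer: $96$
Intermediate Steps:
$G = \frac{2}{3}$ ($G = 2 \left(- \frac{1}{-3}\right) = 2 \left(\left(-1\right) \left(- \frac{1}{3}\right)\right) = 2 \cdot \frac{1}{3} = \frac{2}{3} \approx 0.66667$)
$G \left(J - 12\right) o = \frac{2 \left(0 - 12\right)}{3} \left(-12\right) = \frac{2}{3} \left(-12\right) \left(-12\right) = \left(-8\right) \left(-12\right) = 96$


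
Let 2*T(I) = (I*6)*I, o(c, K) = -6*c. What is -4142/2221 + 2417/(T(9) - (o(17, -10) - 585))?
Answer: 1516097/2065530 ≈ 0.73400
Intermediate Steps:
o(c, K) = -6*c
T(I) = 3*I**2 (T(I) = ((I*6)*I)/2 = ((6*I)*I)/2 = (6*I**2)/2 = 3*I**2)
-4142/2221 + 2417/(T(9) - (o(17, -10) - 585)) = -4142/2221 + 2417/(3*9**2 - (-6*17 - 585)) = -4142*1/2221 + 2417/(3*81 - (-102 - 585)) = -4142/2221 + 2417/(243 - 1*(-687)) = -4142/2221 + 2417/(243 + 687) = -4142/2221 + 2417/930 = 1516097/2065530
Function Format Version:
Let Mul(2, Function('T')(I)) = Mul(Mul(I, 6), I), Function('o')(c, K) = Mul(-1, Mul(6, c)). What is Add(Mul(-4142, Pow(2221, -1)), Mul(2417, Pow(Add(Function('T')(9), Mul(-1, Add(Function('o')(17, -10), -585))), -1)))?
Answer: Rational(1516097, 2065530) ≈ 0.73400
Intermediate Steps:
Function('o')(c, K) = Mul(-6, c)
Function('T')(I) = Mul(3, Pow(I, 2)) (Function('T')(I) = Mul(Rational(1, 2), Mul(Mul(I, 6), I)) = Mul(Rational(1, 2), Mul(Mul(6, I), I)) = Mul(Rational(1, 2), Mul(6, Pow(I, 2))) = Mul(3, Pow(I, 2)))
Add(Mul(-4142, Pow(2221, -1)), Mul(2417, Pow(Add(Function('T')(9), Mul(-1, Add(Function('o')(17, -10), -585))), -1))) = Add(Mul(-4142, Pow(2221, -1)), Mul(2417, Pow(Add(Mul(3, Pow(9, 2)), Mul(-1, Add(Mul(-6, 17), -585))), -1))) = Add(Mul(-4142, Rational(1, 2221)), Mul(2417, Pow(Add(Mul(3, 81), Mul(-1, Add(-102, -585))), -1))) = Add(Rational(-4142, 2221), Mul(2417, Pow(Add(243, Mul(-1, -687)), -1))) = Add(Rational(-4142, 2221), Mul(2417, Pow(Add(243, 687), -1))) = Add(Rational(-4142, 2221), Mul(2417, Pow(930, -1))) = Add(Rational(-4142, 2221), Mul(2417, Rational(1, 930))) = Add(Rational(-4142, 2221), Rational(2417, 930)) = Rational(1516097, 2065530)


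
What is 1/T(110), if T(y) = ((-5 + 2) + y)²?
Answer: 1/11449 ≈ 8.7344e-5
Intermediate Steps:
T(y) = (-3 + y)²
1/T(110) = 1/((-3 + 110)²) = 1/(107²) = 1/11449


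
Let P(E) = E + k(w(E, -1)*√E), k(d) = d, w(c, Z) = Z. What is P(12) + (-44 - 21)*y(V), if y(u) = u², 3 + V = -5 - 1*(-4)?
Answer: -1028 - 2*√3 ≈ -1031.5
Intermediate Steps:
P(E) = E - √E
V = -4 (V = -3 + (-5 - 1*(-4)) = -3 + (-5 + 4) = -3 - 1 = -4)
P(12) + (-44 - 21)*y(V) = (12 - √12) + (-44 - 21)*(-4)² = (12 - 2*√3) - 65*16 = (12 - 2*√3) - 1040 = -1028 - 2*√3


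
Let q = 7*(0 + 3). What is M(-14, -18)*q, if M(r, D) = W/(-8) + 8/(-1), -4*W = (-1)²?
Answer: -5355/32 ≈ -167.34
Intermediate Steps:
q = 21 (q = 7*3 = 21)
W = -¼ (W = -¼*(-1)² = -¼*1 = -¼ ≈ -0.25000)
M(r, D) = -255/32 (M(r, D) = -¼/(-8) + 8/(-1) = -¼*(-⅛) + 8*(-1) = 1/32 - 8 = -255/32)
M(-14, -18)*q = -255/32*21 = -5355/32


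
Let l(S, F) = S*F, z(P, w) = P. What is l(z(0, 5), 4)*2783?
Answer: 0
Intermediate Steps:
l(S, F) = F*S
l(z(0, 5), 4)*2783 = (4*0)*2783 = 0*2783 = 0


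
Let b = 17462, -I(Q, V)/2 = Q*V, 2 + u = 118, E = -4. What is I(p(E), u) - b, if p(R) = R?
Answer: -16534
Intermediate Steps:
u = 116 (u = -2 + 118 = 116)
I(Q, V) = -2*Q*V
I(p(E), u) - b = -2*(-4)*116 - 1*17462 = 928 - 17462 = -16534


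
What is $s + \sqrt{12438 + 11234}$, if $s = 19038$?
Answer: $19038 + 2 \sqrt{5918} \approx 19192.0$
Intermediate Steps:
$s + \sqrt{12438 + 11234} = 19038 + \sqrt{12438 + 11234} = 19038 + \sqrt{23672} = 19038 + 2 \sqrt{5918}$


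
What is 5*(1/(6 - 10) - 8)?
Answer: -165/4 ≈ -41.250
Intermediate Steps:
5*(1/(6 - 10) - 8) = 5*(1/(-4) - 8) = 5*(-¼ - 8) = 5*(-33/4) = -165/4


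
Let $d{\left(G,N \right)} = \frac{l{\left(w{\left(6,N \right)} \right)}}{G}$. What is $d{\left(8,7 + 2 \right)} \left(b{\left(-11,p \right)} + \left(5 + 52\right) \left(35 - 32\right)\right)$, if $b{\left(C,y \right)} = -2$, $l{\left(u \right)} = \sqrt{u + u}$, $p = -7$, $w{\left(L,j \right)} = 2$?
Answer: $\frac{169}{4} \approx 42.25$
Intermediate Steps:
$l{\left(u \right)} = \sqrt{2} \sqrt{u}$ ($l{\left(u \right)} = \sqrt{2 u} = \sqrt{2} \sqrt{u}$)
$d{\left(G,N \right)} = \frac{2}{G}$ ($d{\left(G,N \right)} = \frac{\sqrt{2} \sqrt{2}}{G} = \frac{2}{G}$)
$d{\left(8,7 + 2 \right)} \left(b{\left(-11,p \right)} + \left(5 + 52\right) \left(35 - 32\right)\right) = \frac{2}{8} \left(-2 + \left(5 + 52\right) \left(35 - 32\right)\right) = 2 \cdot \frac{1}{8} \left(-2 + 57 \cdot 3\right) = \frac{-2 + 171}{4} = \frac{1}{4} \cdot 169 = \frac{169}{4}$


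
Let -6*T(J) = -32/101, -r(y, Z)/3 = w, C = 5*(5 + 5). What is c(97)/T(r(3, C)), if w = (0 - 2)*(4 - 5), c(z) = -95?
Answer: -28785/16 ≈ -1799.1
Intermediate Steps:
w = 2 (w = -2*(-1) = 2)
C = 50 (C = 5*10 = 50)
r(y, Z) = -6 (r(y, Z) = -3*2 = -6)
T(J) = 16/303 (T(J) = -(-16)/(3*101) = -⅙*(-32/101) = 16/303)
c(97)/T(r(3, C)) = -95/16/303 = -95*303/16 = -28785/16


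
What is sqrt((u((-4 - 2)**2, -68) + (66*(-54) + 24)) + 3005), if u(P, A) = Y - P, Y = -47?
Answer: I*sqrt(618) ≈ 24.86*I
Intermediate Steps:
u(P, A) = -47 - P
sqrt((u((-4 - 2)**2, -68) + (66*(-54) + 24)) + 3005) = sqrt(((-47 - (-4 - 2)**2) + (66*(-54) + 24)) + 3005) = sqrt(((-47 - 1*(-6)**2) + (-3564 + 24)) + 3005) = sqrt(((-47 - 1*36) - 3540) + 3005) = sqrt(((-47 - 36) - 3540) + 3005) = sqrt((-83 - 3540) + 3005) = sqrt(-3623 + 3005) = sqrt(-618) = I*sqrt(618)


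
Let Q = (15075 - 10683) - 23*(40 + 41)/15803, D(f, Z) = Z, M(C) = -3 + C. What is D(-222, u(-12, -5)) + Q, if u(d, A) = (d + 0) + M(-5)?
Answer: 69088853/15803 ≈ 4371.9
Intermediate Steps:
u(d, A) = -8 + d (u(d, A) = (d + 0) + (-3 - 5) = d - 8 = -8 + d)
Q = 69404913/15803 (Q = 4392 - 23*81*(1/15803) = 4392 - 1863*1/15803 = 4392 - 1863/15803 = 69404913/15803 ≈ 4391.9)
D(-222, u(-12, -5)) + Q = (-8 - 12) + 69404913/15803 = -20 + 69404913/15803 = 69088853/15803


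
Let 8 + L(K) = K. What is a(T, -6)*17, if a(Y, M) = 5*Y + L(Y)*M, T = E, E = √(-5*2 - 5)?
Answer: 816 - 17*I*√15 ≈ 816.0 - 65.841*I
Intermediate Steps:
L(K) = -8 + K
E = I*√15 (E = √(-10 - 5) = √(-15) = I*√15 ≈ 3.873*I)
T = I*√15 ≈ 3.873*I
a(Y, M) = 5*Y + M*(-8 + Y) (a(Y, M) = 5*Y + (-8 + Y)*M = 5*Y + M*(-8 + Y))
a(T, -6)*17 = (5*(I*√15) - 6*(-8 + I*√15))*17 = (5*I*√15 + (48 - 6*I*√15))*17 = (48 - I*√15)*17 = 816 - 17*I*√15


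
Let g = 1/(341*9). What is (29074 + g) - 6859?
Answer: 68177836/3069 ≈ 22215.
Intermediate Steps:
g = 1/3069 ≈ 0.00032584
(29074 + g) - 6859 = (29074 + 1/3069) - 6859 = 89228107/3069 - 6859 = 68177836/3069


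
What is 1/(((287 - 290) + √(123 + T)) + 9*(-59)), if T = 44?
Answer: -534/284989 - √167/284989 ≈ -0.0019191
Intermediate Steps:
1/(((287 - 290) + √(123 + T)) + 9*(-59)) = 1/(((287 - 290) + √(123 + 44)) + 9*(-59)) = 1/((-3 + √167) - 531) = 1/(-534 + √167)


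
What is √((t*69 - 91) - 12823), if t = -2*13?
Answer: 2*I*√3677 ≈ 121.28*I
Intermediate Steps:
t = -26
√((t*69 - 91) - 12823) = √((-26*69 - 91) - 12823) = √((-1794 - 91) - 12823) = √(-1885 - 12823) = √(-14708) = 2*I*√3677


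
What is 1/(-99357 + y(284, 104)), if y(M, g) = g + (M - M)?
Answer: -1/99253 ≈ -1.0075e-5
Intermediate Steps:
y(M, g) = g (y(M, g) = g + 0 = g)
1/(-99357 + y(284, 104)) = 1/(-99357 + 104) = 1/(-99253) = -1/99253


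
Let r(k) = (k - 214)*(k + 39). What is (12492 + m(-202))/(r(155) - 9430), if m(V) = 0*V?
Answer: -3123/5219 ≈ -0.59839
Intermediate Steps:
m(V) = 0
r(k) = (-214 + k)*(39 + k)
(12492 + m(-202))/(r(155) - 9430) = (12492 + 0)/((-8346 + 155² - 175*155) - 9430) = 12492/((-8346 + 24025 - 27125) - 9430) = 12492/(-11446 - 9430) = 12492/(-20876) = 12492*(-1/20876) = -3123/5219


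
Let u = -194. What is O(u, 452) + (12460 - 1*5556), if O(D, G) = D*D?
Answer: 44540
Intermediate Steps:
O(D, G) = D**2
O(u, 452) + (12460 - 1*5556) = (-194)**2 + (12460 - 1*5556) = 37636 + (12460 - 5556) = 37636 + 6904 = 44540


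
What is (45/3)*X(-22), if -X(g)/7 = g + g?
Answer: 4620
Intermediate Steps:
X(g) = -14*g (X(g) = -7*(g + g) = -14*g)
(45/3)*X(-22) = (45/3)*(-14*(-22)) = (45*(⅓))*308 = 15*308 = 4620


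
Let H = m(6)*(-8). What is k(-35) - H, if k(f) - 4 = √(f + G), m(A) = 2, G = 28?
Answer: 20 + I*√7 ≈ 20.0 + 2.6458*I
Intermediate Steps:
k(f) = 4 + √(28 + f) (k(f) = 4 + √(f + 28) = 4 + √(28 + f))
H = -16 (H = 2*(-8) = -16)
k(-35) - H = (4 + √(28 - 35)) - 1*(-16) = (4 + √(-7)) + 16 = (4 + I*√7) + 16 = 20 + I*√7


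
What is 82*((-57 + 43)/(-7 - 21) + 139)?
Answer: 11439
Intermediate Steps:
82*((-57 + 43)/(-7 - 21) + 139) = 82*(-14/(-28) + 139) = 82*(-14*(-1/28) + 139) = 82*(1/2 + 139) = 82*(279/2) = 11439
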